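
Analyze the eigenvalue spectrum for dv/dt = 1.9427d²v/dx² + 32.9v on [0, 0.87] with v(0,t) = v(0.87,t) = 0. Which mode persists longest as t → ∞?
Eigenvalues: λₙ = 1.9427n²π²/0.87² - 32.9.
First three modes:
  n=1: λ₁ = 1.9427π²/0.87² - 32.9 ≈ -7.568
  n=2: λ₂ = 7.7708π²/0.87² - 32.9 ≈ 68.427
  n=3: λ₃ = 17.4843π²/0.87² - 32.9 ≈ 195.087
Since 1.9427π²/0.87² ≈ 25.332 < 32.9, λ₁ < 0.
The n=1 mode grows fastest (−λₙ is largest for n=1) → dominates.
Asymptotic: v ~ c₁ sin(πx/0.87) e^{7.568t} (exponential growth at rate −λ₁ ≈ 7.568).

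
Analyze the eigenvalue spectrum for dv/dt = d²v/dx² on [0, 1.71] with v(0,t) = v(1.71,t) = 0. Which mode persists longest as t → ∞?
Eigenvalues: λₙ = n²π²/1.71².
First three modes:
  n=1: λ₁ = π²/1.71² ≈ 3.375
  n=2: λ₂ = 4π²/1.71² ≈ 13.501 (4× faster decay)
  n=3: λ₃ = 9π²/1.71² ≈ 30.377 (9× faster decay)
As t → ∞, higher modes decay exponentially faster. The n=1 mode dominates: v ~ c₁ sin(πx/1.71) e^{-λ₁t}.
Decay rate: λ₁ = π²/1.71² ≈ 3.375.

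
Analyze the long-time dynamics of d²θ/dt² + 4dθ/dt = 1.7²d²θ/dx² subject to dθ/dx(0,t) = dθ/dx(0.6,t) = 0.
Long-time behavior: θ → constant (steady state). Damping (γ=4) dissipates the nonconstant modes; with Neumann BCs the spatial average obeys M''+γM'=0 and tends to a finite limit.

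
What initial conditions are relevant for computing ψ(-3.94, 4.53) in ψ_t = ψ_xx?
The entire real line. The heat equation has infinite propagation speed: any initial disturbance instantly affects all points (though exponentially small far away).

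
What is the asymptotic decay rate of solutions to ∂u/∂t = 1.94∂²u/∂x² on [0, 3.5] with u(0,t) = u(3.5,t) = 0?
Eigenvalues: λₙ = 1.94n²π²/3.5².
First three modes:
  n=1: λ₁ = 1.94π²/3.5² ≈ 1.563
  n=2: λ₂ = 7.76π²/3.5² ≈ 6.252 (4× faster decay)
  n=3: λ₃ = 17.46π²/3.5² ≈ 14.067 (9× faster decay)
As t → ∞, higher modes decay exponentially faster. The n=1 mode dominates: u ~ c₁ sin(πx/3.5) e^{-λ₁t}.
Decay rate: λ₁ = 1.94π²/3.5² ≈ 1.563.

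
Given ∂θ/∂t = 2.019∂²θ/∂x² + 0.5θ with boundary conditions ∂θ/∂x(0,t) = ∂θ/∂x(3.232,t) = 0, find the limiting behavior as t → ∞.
θ grows unboundedly. With Neumann BCs the constant mode has diffusion eigenvalue 0, so any r > 0 makes it grow like e^(0.5t); solution grows exponentially.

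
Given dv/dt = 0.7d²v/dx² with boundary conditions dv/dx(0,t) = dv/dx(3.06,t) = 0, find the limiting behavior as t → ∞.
v → constant (steady state). Heat is conserved (no flux at boundaries); solution approaches the spatial average.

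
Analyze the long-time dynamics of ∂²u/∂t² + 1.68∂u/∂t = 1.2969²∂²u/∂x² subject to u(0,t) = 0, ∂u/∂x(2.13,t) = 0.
Long-time behavior: u → 0. Damping (γ=1.68) dissipates energy; oscillations decay exponentially.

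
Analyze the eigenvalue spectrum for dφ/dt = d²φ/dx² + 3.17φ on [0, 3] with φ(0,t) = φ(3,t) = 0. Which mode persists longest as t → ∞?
Eigenvalues: λₙ = n²π²/3² - 3.17.
First three modes:
  n=1: λ₁ = π²/3² - 3.17 ≈ -2.073
  n=2: λ₂ = 4π²/3² - 3.17 ≈ 1.216
  n=3: λ₃ = 9π²/3² - 3.17 ≈ 6.7
Since π²/3² ≈ 1.097 < 3.17, λ₁ < 0.
The n=1 mode grows fastest (−λₙ is largest for n=1) → dominates.
Asymptotic: φ ~ c₁ sin(πx/3) e^{2.073t} (exponential growth at rate −λ₁ ≈ 2.073).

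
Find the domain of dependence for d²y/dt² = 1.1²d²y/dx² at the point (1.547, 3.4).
Domain of dependence: [-2.193, 5.287]. Signals travel at speed 1.1, so data within |x - 1.547| ≤ 1.1·3.4 = 3.74 can reach the point.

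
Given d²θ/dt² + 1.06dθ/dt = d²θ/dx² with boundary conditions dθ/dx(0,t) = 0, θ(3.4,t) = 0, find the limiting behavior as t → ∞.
θ → 0. Damping (γ=1.06) dissipates energy; oscillations decay exponentially.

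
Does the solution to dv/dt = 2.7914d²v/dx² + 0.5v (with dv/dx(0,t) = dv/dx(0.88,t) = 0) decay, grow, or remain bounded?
v grows unboundedly. With Neumann BCs the constant mode has diffusion eigenvalue 0, so any r > 0 makes it grow like e^(0.5t); solution grows exponentially.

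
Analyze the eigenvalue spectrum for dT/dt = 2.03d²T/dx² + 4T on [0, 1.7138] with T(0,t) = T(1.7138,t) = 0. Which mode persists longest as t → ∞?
Eigenvalues: λₙ = 2.03n²π²/1.7138² - 4.
First three modes:
  n=1: λ₁ = 2.03π²/1.7138² - 4 ≈ 2.821
  n=2: λ₂ = 8.12π²/1.7138² - 4 ≈ 23.286
  n=3: λ₃ = 18.27π²/1.7138² - 4 ≈ 57.393
Since 2.03π²/1.7138² ≈ 6.821 > 4, all λₙ > 0.
The n=1 mode decays slowest → dominates as t → ∞.
Asymptotic: T ~ c₁ sin(πx/1.7138) e^{-λ₁t} with decay rate λ₁ ≈ 2.821.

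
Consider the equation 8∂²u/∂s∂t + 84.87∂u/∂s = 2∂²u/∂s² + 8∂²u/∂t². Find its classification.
Rewriting in standard form: -2∂²u/∂s² + 8∂²u/∂s∂t - 8∂²u/∂t² + 84.87∂u/∂s = 0. Parabolic. (A = -2, B = 8, C = -8 gives B² - 4AC = 0.)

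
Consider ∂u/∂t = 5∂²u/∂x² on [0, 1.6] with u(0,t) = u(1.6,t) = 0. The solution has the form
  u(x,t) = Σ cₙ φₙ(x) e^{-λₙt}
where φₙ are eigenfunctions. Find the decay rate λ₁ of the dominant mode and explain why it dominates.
Eigenvalues: λₙ = 5n²π²/1.6².
First three modes:
  n=1: λ₁ = 5π²/1.6² ≈ 19.277
  n=2: λ₂ = 20π²/1.6² ≈ 77.106 (4× faster decay)
  n=3: λ₃ = 45π²/1.6² ≈ 173.489 (9× faster decay)
As t → ∞, higher modes decay exponentially faster. The n=1 mode dominates: u ~ c₁ sin(πx/1.6) e^{-λ₁t}.
Decay rate: λ₁ = 5π²/1.6² ≈ 19.277.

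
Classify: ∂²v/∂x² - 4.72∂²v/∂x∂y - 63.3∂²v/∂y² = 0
Hyperbolic (discriminant = 275.4784).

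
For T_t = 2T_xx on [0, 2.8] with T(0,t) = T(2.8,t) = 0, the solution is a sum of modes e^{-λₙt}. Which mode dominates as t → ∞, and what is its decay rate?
Eigenvalues: λₙ = 2n²π²/2.8².
First three modes:
  n=1: λ₁ = 2π²/2.8² ≈ 2.518
  n=2: λ₂ = 8π²/2.8² ≈ 10.071 (4× faster decay)
  n=3: λ₃ = 18π²/2.8² ≈ 22.66 (9× faster decay)
As t → ∞, higher modes decay exponentially faster. The n=1 mode dominates: T ~ c₁ sin(πx/2.8) e^{-λ₁t}.
Decay rate: λ₁ = 2π²/2.8² ≈ 2.518.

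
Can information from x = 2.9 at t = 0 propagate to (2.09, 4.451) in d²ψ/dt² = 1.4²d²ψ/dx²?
Yes. The domain of dependence is [-4.1414, 8.3214], and 2.9 ∈ [-4.1414, 8.3214].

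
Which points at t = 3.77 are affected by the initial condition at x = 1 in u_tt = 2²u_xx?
Domain of influence: [-6.54, 8.54]. Data at x = 1 spreads outward at speed 2.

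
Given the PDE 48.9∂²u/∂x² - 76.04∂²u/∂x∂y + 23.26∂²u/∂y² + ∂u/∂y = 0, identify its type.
The second-order coefficients are A = 48.9, B = -76.04, C = 23.26. Since B² - 4AC = 1232.4256 > 0, this is a hyperbolic PDE.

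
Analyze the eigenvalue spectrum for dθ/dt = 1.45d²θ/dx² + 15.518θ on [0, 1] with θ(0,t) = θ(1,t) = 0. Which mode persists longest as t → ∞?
Eigenvalues: λₙ = 1.45n²π²/1² - 15.518.
First three modes:
  n=1: λ₁ = 1.45π² - 15.518 ≈ -1.207
  n=2: λ₂ = 5.8π² - 15.518 ≈ 41.726
  n=3: λ₃ = 13.05π² - 15.518 ≈ 113.28
Since 1.45π² ≈ 14.311 < 15.518, λ₁ < 0.
The n=1 mode grows fastest (−λₙ is largest for n=1) → dominates.
Asymptotic: θ ~ c₁ sin(πx/1) e^{1.207t} (exponential growth at rate −λ₁ ≈ 1.207).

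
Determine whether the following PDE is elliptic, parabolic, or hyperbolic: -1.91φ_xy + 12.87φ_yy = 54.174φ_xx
Rewriting in standard form: -54.174φ_xx - 1.91φ_xy + 12.87φ_yy = 0. Coefficients: A = -54.174, B = -1.91, C = 12.87. B² - 4AC = 2792.52562, which is positive, so the equation is hyperbolic.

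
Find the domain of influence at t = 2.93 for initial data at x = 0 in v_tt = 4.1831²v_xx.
Domain of influence: [-12.256483, 12.256483]. Data at x = 0 spreads outward at speed 4.1831.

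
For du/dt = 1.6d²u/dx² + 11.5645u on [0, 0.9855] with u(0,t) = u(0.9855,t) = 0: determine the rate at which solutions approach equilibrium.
Eigenvalues: λₙ = 1.6n²π²/0.9855² - 11.5645.
First three modes:
  n=1: λ₁ = 1.6π²/0.9855² - 11.5645 ≈ 4.695
  n=2: λ₂ = 6.4π²/0.9855² - 11.5645 ≈ 53.473
  n=3: λ₃ = 14.4π²/0.9855² - 11.5645 ≈ 134.771
Since 1.6π²/0.9855² ≈ 16.259 > 11.5645, all λₙ > 0.
The n=1 mode decays slowest → dominates as t → ∞.
Asymptotic: u ~ c₁ sin(πx/0.9855) e^{-λ₁t} with decay rate λ₁ ≈ 4.695.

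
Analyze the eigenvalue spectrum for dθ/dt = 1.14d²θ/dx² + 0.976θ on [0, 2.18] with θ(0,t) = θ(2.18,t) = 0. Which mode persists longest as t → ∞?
Eigenvalues: λₙ = 1.14n²π²/2.18² - 0.976.
First three modes:
  n=1: λ₁ = 1.14π²/2.18² - 0.976 ≈ 1.392
  n=2: λ₂ = 4.56π²/2.18² - 0.976 ≈ 8.494
  n=3: λ₃ = 10.26π²/2.18² - 0.976 ≈ 20.332
Since 1.14π²/2.18² ≈ 2.368 > 0.976, all λₙ > 0.
The n=1 mode decays slowest → dominates as t → ∞.
Asymptotic: θ ~ c₁ sin(πx/2.18) e^{-λ₁t} with decay rate λ₁ ≈ 1.392.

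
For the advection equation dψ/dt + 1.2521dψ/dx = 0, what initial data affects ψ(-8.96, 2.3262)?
A single point: x = -11.87263502. The characteristic through (-8.96, 2.3262) is x - 1.2521t = const, so x = -8.96 - 1.2521·2.3262 = -11.87263502.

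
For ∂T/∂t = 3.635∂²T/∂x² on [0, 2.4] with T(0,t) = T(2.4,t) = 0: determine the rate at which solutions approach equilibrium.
Eigenvalues: λₙ = 3.635n²π²/2.4².
First three modes:
  n=1: λ₁ = 3.635π²/2.4² ≈ 6.228
  n=2: λ₂ = 14.54π²/2.4² ≈ 24.914 (4× faster decay)
  n=3: λ₃ = 32.715π²/2.4² ≈ 56.056 (9× faster decay)
As t → ∞, higher modes decay exponentially faster. The n=1 mode dominates: T ~ c₁ sin(πx/2.4) e^{-λ₁t}.
Decay rate: λ₁ = 3.635π²/2.4² ≈ 6.228.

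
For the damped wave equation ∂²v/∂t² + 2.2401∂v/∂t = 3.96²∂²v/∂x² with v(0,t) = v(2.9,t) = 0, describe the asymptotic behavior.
v → 0. Damping (γ=2.2401) dissipates energy; oscillations decay exponentially.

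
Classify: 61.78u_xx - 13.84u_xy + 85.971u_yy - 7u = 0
Elliptic (discriminant = -21053.60792).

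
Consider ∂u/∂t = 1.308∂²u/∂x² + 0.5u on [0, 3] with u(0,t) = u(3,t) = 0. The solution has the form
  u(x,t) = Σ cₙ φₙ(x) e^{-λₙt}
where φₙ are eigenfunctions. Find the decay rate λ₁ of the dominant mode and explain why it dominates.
Eigenvalues: λₙ = 1.308n²π²/3² - 0.5.
First three modes:
  n=1: λ₁ = 1.308π²/3² - 0.5 ≈ 0.934
  n=2: λ₂ = 5.232π²/3² - 0.5 ≈ 5.238
  n=3: λ₃ = 11.772π²/3² - 0.5 ≈ 12.409
Since 1.308π²/3² ≈ 1.434 > 0.5, all λₙ > 0.
The n=1 mode decays slowest → dominates as t → ∞.
Asymptotic: u ~ c₁ sin(πx/3) e^{-λ₁t} with decay rate λ₁ ≈ 0.934.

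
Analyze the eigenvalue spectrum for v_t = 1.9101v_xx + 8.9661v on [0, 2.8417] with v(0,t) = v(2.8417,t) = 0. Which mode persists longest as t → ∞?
Eigenvalues: λₙ = 1.9101n²π²/2.8417² - 8.9661.
First three modes:
  n=1: λ₁ = 1.9101π²/2.8417² - 8.9661 ≈ -6.632
  n=2: λ₂ = 7.6404π²/2.8417² - 8.9661 ≈ 0.372
  n=3: λ₃ = 17.1909π²/2.8417² - 8.9661 ≈ 12.045
Since 1.9101π²/2.8417² ≈ 2.335 < 8.9661, λ₁ < 0.
The n=1 mode grows fastest (−λₙ is largest for n=1) → dominates.
Asymptotic: v ~ c₁ sin(πx/2.8417) e^{6.632t} (exponential growth at rate −λ₁ ≈ 6.632).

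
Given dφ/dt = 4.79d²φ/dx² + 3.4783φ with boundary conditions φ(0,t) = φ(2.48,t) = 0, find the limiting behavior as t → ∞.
φ → 0. Diffusion dominates reaction (r=3.4783 < κπ²/L²≈7.69); solution decays.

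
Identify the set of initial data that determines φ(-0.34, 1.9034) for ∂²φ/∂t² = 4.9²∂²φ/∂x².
Domain of dependence: [-9.66666, 8.98666]. Signals travel at speed 4.9, so data within |x - -0.34| ≤ 4.9·1.9034 = 9.32666 can reach the point.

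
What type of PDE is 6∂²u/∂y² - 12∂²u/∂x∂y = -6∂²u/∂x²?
Rewriting in standard form: 6∂²u/∂x² - 12∂²u/∂x∂y + 6∂²u/∂y² = 0. With A = 6, B = -12, C = 6, the discriminant is 0. This is a parabolic PDE.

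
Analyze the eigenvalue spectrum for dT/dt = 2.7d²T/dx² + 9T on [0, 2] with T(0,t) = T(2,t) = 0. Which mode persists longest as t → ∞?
Eigenvalues: λₙ = 2.7n²π²/2² - 9.
First three modes:
  n=1: λ₁ = 2.7π²/2² - 9 ≈ -2.338
  n=2: λ₂ = 10.8π²/2² - 9 ≈ 17.648
  n=3: λ₃ = 24.3π²/2² - 9 ≈ 50.958
Since 2.7π²/2² ≈ 6.662 < 9, λ₁ < 0.
The n=1 mode grows fastest (−λₙ is largest for n=1) → dominates.
Asymptotic: T ~ c₁ sin(πx/2) e^{2.338t} (exponential growth at rate −λ₁ ≈ 2.338).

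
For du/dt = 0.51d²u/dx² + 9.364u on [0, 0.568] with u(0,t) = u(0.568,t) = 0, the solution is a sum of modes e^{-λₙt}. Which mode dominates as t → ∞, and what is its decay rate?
Eigenvalues: λₙ = 0.51n²π²/0.568² - 9.364.
First three modes:
  n=1: λ₁ = 0.51π²/0.568² - 9.364 ≈ 6.238
  n=2: λ₂ = 2.04π²/0.568² - 9.364 ≈ 53.043
  n=3: λ₃ = 4.59π²/0.568² - 9.364 ≈ 131.052
Since 0.51π²/0.568² ≈ 15.602 > 9.364, all λₙ > 0.
The n=1 mode decays slowest → dominates as t → ∞.
Asymptotic: u ~ c₁ sin(πx/0.568) e^{-λ₁t} with decay rate λ₁ ≈ 6.238.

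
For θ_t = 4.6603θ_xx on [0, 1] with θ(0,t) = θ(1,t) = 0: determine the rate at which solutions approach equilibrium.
Eigenvalues: λₙ = 4.6603n²π².
First three modes:
  n=1: λ₁ = 4.6603π² ≈ 45.995
  n=2: λ₂ = 18.6412π² ≈ 183.981 (4× faster decay)
  n=3: λ₃ = 41.9427π² ≈ 413.958 (9× faster decay)
As t → ∞, higher modes decay exponentially faster. The n=1 mode dominates: θ ~ c₁ sin(πx) e^{-λ₁t}.
Decay rate: λ₁ = 4.6603π² ≈ 45.995.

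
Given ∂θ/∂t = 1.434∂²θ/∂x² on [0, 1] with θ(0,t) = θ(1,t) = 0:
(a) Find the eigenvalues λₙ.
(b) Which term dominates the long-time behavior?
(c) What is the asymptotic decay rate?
Eigenvalues: λₙ = 1.434n²π².
First three modes:
  n=1: λ₁ = 1.434π² ≈ 14.153
  n=2: λ₂ = 5.736π² ≈ 56.612 (4× faster decay)
  n=3: λ₃ = 12.906π² ≈ 127.377 (9× faster decay)
As t → ∞, higher modes decay exponentially faster. The n=1 mode dominates: θ ~ c₁ sin(πx) e^{-λ₁t}.
Decay rate: λ₁ = 1.434π² ≈ 14.153.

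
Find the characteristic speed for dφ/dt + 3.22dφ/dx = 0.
Speed = 3.22. Information travels along x - 3.22t = const (rightward).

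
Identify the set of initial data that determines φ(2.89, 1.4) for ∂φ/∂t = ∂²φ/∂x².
The entire real line. The heat equation has infinite propagation speed: any initial disturbance instantly affects all points (though exponentially small far away).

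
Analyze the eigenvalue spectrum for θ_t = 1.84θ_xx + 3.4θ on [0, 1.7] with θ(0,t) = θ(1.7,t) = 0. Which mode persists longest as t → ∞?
Eigenvalues: λₙ = 1.84n²π²/1.7² - 3.4.
First three modes:
  n=1: λ₁ = 1.84π²/1.7² - 3.4 ≈ 2.884
  n=2: λ₂ = 7.36π²/1.7² - 3.4 ≈ 21.735
  n=3: λ₃ = 16.56π²/1.7² - 3.4 ≈ 53.154
Since 1.84π²/1.7² ≈ 6.284 > 3.4, all λₙ > 0.
The n=1 mode decays slowest → dominates as t → ∞.
Asymptotic: θ ~ c₁ sin(πx/1.7) e^{-λ₁t} with decay rate λ₁ ≈ 2.884.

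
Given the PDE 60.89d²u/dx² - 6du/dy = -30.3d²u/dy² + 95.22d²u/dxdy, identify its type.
Rewriting in standard form: 60.89d²u/dx² - 95.22d²u/dxdy + 30.3d²u/dy² - 6du/dy = 0. The second-order coefficients are A = 60.89, B = -95.22, C = 30.3. Since B² - 4AC = 1686.9804 > 0, this is a hyperbolic PDE.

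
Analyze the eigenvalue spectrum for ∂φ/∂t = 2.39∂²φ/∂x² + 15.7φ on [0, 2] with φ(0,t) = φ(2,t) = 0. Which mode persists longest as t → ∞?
Eigenvalues: λₙ = 2.39n²π²/2² - 15.7.
First three modes:
  n=1: λ₁ = 2.39π²/2² - 15.7 ≈ -9.803
  n=2: λ₂ = 9.56π²/2² - 15.7 ≈ 7.888
  n=3: λ₃ = 21.51π²/2² - 15.7 ≈ 37.374
Since 2.39π²/2² ≈ 5.897 < 15.7, λ₁ < 0.
The n=1 mode grows fastest (−λₙ is largest for n=1) → dominates.
Asymptotic: φ ~ c₁ sin(πx/2) e^{9.803t} (exponential growth at rate −λ₁ ≈ 9.803).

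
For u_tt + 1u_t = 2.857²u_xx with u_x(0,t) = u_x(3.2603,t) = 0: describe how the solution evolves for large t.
u → constant (steady state). Damping (γ=1) dissipates the nonconstant modes; with Neumann BCs the spatial average obeys M''+γM'=0 and tends to a finite limit.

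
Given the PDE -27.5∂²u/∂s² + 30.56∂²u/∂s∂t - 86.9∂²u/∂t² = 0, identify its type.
The second-order coefficients are A = -27.5, B = 30.56, C = -86.9. Since B² - 4AC = -8625.0864 < 0, this is an elliptic PDE.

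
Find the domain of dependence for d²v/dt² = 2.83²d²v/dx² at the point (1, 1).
Domain of dependence: [-1.83, 3.83]. Signals travel at speed 2.83, so data within |x - 1| ≤ 2.83·1 = 2.83 can reach the point.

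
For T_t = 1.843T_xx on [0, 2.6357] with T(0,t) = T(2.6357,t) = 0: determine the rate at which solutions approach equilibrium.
Eigenvalues: λₙ = 1.843n²π²/2.6357².
First three modes:
  n=1: λ₁ = 1.843π²/2.6357² ≈ 2.618
  n=2: λ₂ = 7.372π²/2.6357² ≈ 10.474 (4× faster decay)
  n=3: λ₃ = 16.587π²/2.6357² ≈ 23.565 (9× faster decay)
As t → ∞, higher modes decay exponentially faster. The n=1 mode dominates: T ~ c₁ sin(πx/2.6357) e^{-λ₁t}.
Decay rate: λ₁ = 1.843π²/2.6357² ≈ 2.618.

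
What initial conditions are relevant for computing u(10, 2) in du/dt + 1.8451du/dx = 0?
A single point: x = 6.3098. The characteristic through (10, 2) is x - 1.8451t = const, so x = 10 - 1.8451·2 = 6.3098.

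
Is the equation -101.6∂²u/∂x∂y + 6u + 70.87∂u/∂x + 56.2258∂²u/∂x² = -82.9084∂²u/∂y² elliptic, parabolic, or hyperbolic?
Rewriting in standard form: 56.2258∂²u/∂x² - 101.6∂²u/∂x∂y + 82.9084∂²u/∂y² + 70.87∂u/∂x + 6u = 0. Computing B² - 4AC with A = 56.2258, B = -101.6, C = 82.9084: discriminant = -8323.80446688 (negative). Answer: elliptic.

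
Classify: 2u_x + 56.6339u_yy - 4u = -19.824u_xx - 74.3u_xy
Rewriting in standard form: 19.824u_xx + 74.3u_xy + 56.6339u_yy + 2u_x - 4u = 0. Hyperbolic (discriminant = 1029.6482656).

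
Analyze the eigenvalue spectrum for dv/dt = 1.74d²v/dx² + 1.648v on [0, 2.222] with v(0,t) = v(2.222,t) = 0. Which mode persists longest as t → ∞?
Eigenvalues: λₙ = 1.74n²π²/2.222² - 1.648.
First three modes:
  n=1: λ₁ = 1.74π²/2.222² - 1.648 ≈ 1.83
  n=2: λ₂ = 6.96π²/2.222² - 1.648 ≈ 12.265
  n=3: λ₃ = 15.66π²/2.222² - 1.648 ≈ 29.656
Since 1.74π²/2.222² ≈ 3.478 > 1.648, all λₙ > 0.
The n=1 mode decays slowest → dominates as t → ∞.
Asymptotic: v ~ c₁ sin(πx/2.222) e^{-λ₁t} with decay rate λ₁ ≈ 1.83.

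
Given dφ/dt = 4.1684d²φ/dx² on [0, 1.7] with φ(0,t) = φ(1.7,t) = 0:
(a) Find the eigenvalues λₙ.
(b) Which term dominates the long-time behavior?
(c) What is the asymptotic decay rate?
Eigenvalues: λₙ = 4.1684n²π²/1.7².
First three modes:
  n=1: λ₁ = 4.1684π²/1.7² ≈ 14.235
  n=2: λ₂ = 16.6736π²/1.7² ≈ 56.942 (4× faster decay)
  n=3: λ₃ = 37.5156π²/1.7² ≈ 128.119 (9× faster decay)
As t → ∞, higher modes decay exponentially faster. The n=1 mode dominates: φ ~ c₁ sin(πx/1.7) e^{-λ₁t}.
Decay rate: λ₁ = 4.1684π²/1.7² ≈ 14.235.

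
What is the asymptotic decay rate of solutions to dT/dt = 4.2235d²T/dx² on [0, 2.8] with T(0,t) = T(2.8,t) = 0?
Eigenvalues: λₙ = 4.2235n²π²/2.8².
First three modes:
  n=1: λ₁ = 4.2235π²/2.8² ≈ 5.317
  n=2: λ₂ = 16.894π²/2.8² ≈ 21.267 (4× faster decay)
  n=3: λ₃ = 38.0115π²/2.8² ≈ 47.852 (9× faster decay)
As t → ∞, higher modes decay exponentially faster. The n=1 mode dominates: T ~ c₁ sin(πx/2.8) e^{-λ₁t}.
Decay rate: λ₁ = 4.2235π²/2.8² ≈ 5.317.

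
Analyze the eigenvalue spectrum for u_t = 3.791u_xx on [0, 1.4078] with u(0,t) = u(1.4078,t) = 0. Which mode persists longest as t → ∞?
Eigenvalues: λₙ = 3.791n²π²/1.4078².
First three modes:
  n=1: λ₁ = 3.791π²/1.4078² ≈ 18.879
  n=2: λ₂ = 15.164π²/1.4078² ≈ 75.515 (4× faster decay)
  n=3: λ₃ = 34.119π²/1.4078² ≈ 169.908 (9× faster decay)
As t → ∞, higher modes decay exponentially faster. The n=1 mode dominates: u ~ c₁ sin(πx/1.4078) e^{-λ₁t}.
Decay rate: λ₁ = 3.791π²/1.4078² ≈ 18.879.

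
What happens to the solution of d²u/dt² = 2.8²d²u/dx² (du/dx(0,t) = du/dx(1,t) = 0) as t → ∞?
u oscillates about a mean that drifts linearly in t (generically unbounded; no decay). There is no damping, so the nonconstant modes persist as standing waves (energy conserved, no decay). But with Neumann conditions at both ends the constant mode has eigenvalue 0: the spatial mean M(t) of u satisfies M'' = 0, so M(t) = M(0) + M'(0)·t. Unless the initial velocity has zero mean (∫u_t(x,0)dx = 0), the solution grows linearly in t (unbounded, though not exponentially); if it does have zero mean, the solution stays bounded and simply oscillates.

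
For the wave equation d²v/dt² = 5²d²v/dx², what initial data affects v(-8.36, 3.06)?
Domain of dependence: [-23.66, 6.94]. Signals travel at speed 5, so data within |x - -8.36| ≤ 5·3.06 = 15.3 can reach the point.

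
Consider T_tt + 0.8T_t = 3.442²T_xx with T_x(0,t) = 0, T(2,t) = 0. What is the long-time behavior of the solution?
As t → ∞, T → 0. Damping (γ=0.8) dissipates energy; oscillations decay exponentially.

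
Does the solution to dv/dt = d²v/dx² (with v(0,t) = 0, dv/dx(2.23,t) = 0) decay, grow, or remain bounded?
v → 0. Heat escapes through the Dirichlet boundary.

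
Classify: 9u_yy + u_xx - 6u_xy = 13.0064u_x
Rewriting in standard form: u_xx - 6u_xy + 9u_yy - 13.0064u_x = 0. Parabolic (discriminant = 0).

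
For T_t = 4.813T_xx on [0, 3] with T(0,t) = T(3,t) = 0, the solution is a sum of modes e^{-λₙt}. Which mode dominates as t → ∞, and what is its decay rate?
Eigenvalues: λₙ = 4.813n²π²/3².
First three modes:
  n=1: λ₁ = 4.813π²/3² ≈ 5.278
  n=2: λ₂ = 19.252π²/3² ≈ 21.112 (4× faster decay)
  n=3: λ₃ = 43.317π²/3² ≈ 47.502 (9× faster decay)
As t → ∞, higher modes decay exponentially faster. The n=1 mode dominates: T ~ c₁ sin(πx/3) e^{-λ₁t}.
Decay rate: λ₁ = 4.813π²/3² ≈ 5.278.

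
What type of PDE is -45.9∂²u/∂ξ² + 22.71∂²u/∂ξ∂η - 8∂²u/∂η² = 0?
With A = -45.9, B = 22.71, C = -8, the discriminant is -953.0559. This is an elliptic PDE.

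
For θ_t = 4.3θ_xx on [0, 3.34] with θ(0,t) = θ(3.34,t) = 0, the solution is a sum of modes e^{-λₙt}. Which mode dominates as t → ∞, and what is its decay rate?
Eigenvalues: λₙ = 4.3n²π²/3.34².
First three modes:
  n=1: λ₁ = 4.3π²/3.34² ≈ 3.804
  n=2: λ₂ = 17.2π²/3.34² ≈ 15.217 (4× faster decay)
  n=3: λ₃ = 38.7π²/3.34² ≈ 34.239 (9× faster decay)
As t → ∞, higher modes decay exponentially faster. The n=1 mode dominates: θ ~ c₁ sin(πx/3.34) e^{-λ₁t}.
Decay rate: λ₁ = 4.3π²/3.34² ≈ 3.804.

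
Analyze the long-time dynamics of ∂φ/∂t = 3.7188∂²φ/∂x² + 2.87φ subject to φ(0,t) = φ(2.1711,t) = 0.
Long-time behavior: φ → 0. Diffusion dominates reaction (r=2.87 < κπ²/L²≈7.79); solution decays.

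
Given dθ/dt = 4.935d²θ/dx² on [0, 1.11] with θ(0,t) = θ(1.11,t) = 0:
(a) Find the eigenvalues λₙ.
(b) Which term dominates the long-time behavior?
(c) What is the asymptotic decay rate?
Eigenvalues: λₙ = 4.935n²π²/1.11².
First three modes:
  n=1: λ₁ = 4.935π²/1.11² ≈ 39.531
  n=2: λ₂ = 19.74π²/1.11² ≈ 158.125 (4× faster decay)
  n=3: λ₃ = 44.415π²/1.11² ≈ 355.782 (9× faster decay)
As t → ∞, higher modes decay exponentially faster. The n=1 mode dominates: θ ~ c₁ sin(πx/1.11) e^{-λ₁t}.
Decay rate: λ₁ = 4.935π²/1.11² ≈ 39.531.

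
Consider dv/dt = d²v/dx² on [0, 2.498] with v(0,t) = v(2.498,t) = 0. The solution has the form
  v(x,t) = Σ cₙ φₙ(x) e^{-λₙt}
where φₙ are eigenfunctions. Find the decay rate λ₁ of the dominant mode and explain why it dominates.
Eigenvalues: λₙ = n²π²/2.498².
First three modes:
  n=1: λ₁ = π²/2.498² ≈ 1.582
  n=2: λ₂ = 4π²/2.498² ≈ 6.327 (4× faster decay)
  n=3: λ₃ = 9π²/2.498² ≈ 14.235 (9× faster decay)
As t → ∞, higher modes decay exponentially faster. The n=1 mode dominates: v ~ c₁ sin(πx/2.498) e^{-λ₁t}.
Decay rate: λ₁ = π²/2.498² ≈ 1.582.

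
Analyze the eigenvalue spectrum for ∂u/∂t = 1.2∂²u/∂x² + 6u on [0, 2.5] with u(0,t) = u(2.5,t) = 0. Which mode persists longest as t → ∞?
Eigenvalues: λₙ = 1.2n²π²/2.5² - 6.
First three modes:
  n=1: λ₁ = 1.2π²/2.5² - 6 ≈ -4.105
  n=2: λ₂ = 4.8π²/2.5² - 6 ≈ 1.58
  n=3: λ₃ = 10.8π²/2.5² - 6 ≈ 11.055
Since 1.2π²/2.5² ≈ 1.895 < 6, λ₁ < 0.
The n=1 mode grows fastest (−λₙ is largest for n=1) → dominates.
Asymptotic: u ~ c₁ sin(πx/2.5) e^{4.105t} (exponential growth at rate −λ₁ ≈ 4.105).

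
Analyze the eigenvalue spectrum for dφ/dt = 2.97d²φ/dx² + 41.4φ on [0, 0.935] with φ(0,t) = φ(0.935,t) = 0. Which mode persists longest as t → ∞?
Eigenvalues: λₙ = 2.97n²π²/0.935² - 41.4.
First three modes:
  n=1: λ₁ = 2.97π²/0.935² - 41.4 ≈ -7.87
  n=2: λ₂ = 11.88π²/0.935² - 41.4 ≈ 92.72
  n=3: λ₃ = 26.73π²/0.935² - 41.4 ≈ 260.37
Since 2.97π²/0.935² ≈ 33.53 < 41.4, λ₁ < 0.
The n=1 mode grows fastest (−λₙ is largest for n=1) → dominates.
Asymptotic: φ ~ c₁ sin(πx/0.935) e^{7.87t} (exponential growth at rate −λ₁ ≈ 7.87).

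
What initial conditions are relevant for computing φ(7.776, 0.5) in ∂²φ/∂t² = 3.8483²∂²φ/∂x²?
Domain of dependence: [5.85185, 9.70015]. Signals travel at speed 3.8483, so data within |x - 7.776| ≤ 3.8483·0.5 = 1.92415 can reach the point.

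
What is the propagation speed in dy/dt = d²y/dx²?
Infinite. The heat equation is parabolic, not hyperbolic, so disturbances propagate instantly.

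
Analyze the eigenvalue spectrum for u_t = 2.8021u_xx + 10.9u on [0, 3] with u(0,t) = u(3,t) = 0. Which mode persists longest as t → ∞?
Eigenvalues: λₙ = 2.8021n²π²/3² - 10.9.
First three modes:
  n=1: λ₁ = 2.8021π²/3² - 10.9 ≈ -7.827
  n=2: λ₂ = 11.2084π²/3² - 10.9 ≈ 1.391
  n=3: λ₃ = 25.2189π²/3² - 10.9 ≈ 16.756
Since 2.8021π²/3² ≈ 3.073 < 10.9, λ₁ < 0.
The n=1 mode grows fastest (−λₙ is largest for n=1) → dominates.
Asymptotic: u ~ c₁ sin(πx/3) e^{7.827t} (exponential growth at rate −λ₁ ≈ 7.827).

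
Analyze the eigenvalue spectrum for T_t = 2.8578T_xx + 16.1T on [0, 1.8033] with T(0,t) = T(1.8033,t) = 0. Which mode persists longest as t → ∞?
Eigenvalues: λₙ = 2.8578n²π²/1.8033² - 16.1.
First three modes:
  n=1: λ₁ = 2.8578π²/1.8033² - 16.1 ≈ -7.426
  n=2: λ₂ = 11.4312π²/1.8033² - 16.1 ≈ 18.594
  n=3: λ₃ = 25.7202π²/1.8033² - 16.1 ≈ 61.962
Since 2.8578π²/1.8033² ≈ 8.674 < 16.1, λ₁ < 0.
The n=1 mode grows fastest (−λₙ is largest for n=1) → dominates.
Asymptotic: T ~ c₁ sin(πx/1.8033) e^{7.426t} (exponential growth at rate −λ₁ ≈ 7.426).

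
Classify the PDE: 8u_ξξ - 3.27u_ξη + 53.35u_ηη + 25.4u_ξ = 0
A = 8, B = -3.27, C = 53.35. Discriminant B² - 4AC = -1696.5071. Since -1696.5071 < 0, elliptic.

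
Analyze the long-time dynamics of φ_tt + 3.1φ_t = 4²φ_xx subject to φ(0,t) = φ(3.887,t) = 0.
Long-time behavior: φ → 0. Damping (γ=3.1) dissipates energy; oscillations decay exponentially.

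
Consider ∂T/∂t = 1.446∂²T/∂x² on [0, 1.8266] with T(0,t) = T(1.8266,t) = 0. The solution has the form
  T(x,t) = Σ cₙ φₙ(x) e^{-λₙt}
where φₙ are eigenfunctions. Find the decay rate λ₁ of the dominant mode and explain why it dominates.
Eigenvalues: λₙ = 1.446n²π²/1.8266².
First three modes:
  n=1: λ₁ = 1.446π²/1.8266² ≈ 4.277
  n=2: λ₂ = 5.784π²/1.8266² ≈ 17.11 (4× faster decay)
  n=3: λ₃ = 13.014π²/1.8266² ≈ 38.497 (9× faster decay)
As t → ∞, higher modes decay exponentially faster. The n=1 mode dominates: T ~ c₁ sin(πx/1.8266) e^{-λ₁t}.
Decay rate: λ₁ = 1.446π²/1.8266² ≈ 4.277.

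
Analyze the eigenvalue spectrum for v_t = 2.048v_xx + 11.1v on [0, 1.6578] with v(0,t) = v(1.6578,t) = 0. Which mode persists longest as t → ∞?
Eigenvalues: λₙ = 2.048n²π²/1.6578² - 11.1.
First three modes:
  n=1: λ₁ = 2.048π²/1.6578² - 11.1 ≈ -3.745
  n=2: λ₂ = 8.192π²/1.6578² - 11.1 ≈ 18.319
  n=3: λ₃ = 18.432π²/1.6578² - 11.1 ≈ 55.092
Since 2.048π²/1.6578² ≈ 7.355 < 11.1, λ₁ < 0.
The n=1 mode grows fastest (−λₙ is largest for n=1) → dominates.
Asymptotic: v ~ c₁ sin(πx/1.6578) e^{3.745t} (exponential growth at rate −λ₁ ≈ 3.745).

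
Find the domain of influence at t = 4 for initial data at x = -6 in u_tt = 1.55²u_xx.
Domain of influence: [-12.2, 0.2]. Data at x = -6 spreads outward at speed 1.55.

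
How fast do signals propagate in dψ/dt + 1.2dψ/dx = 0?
Speed = 1.2. Information travels along x - 1.2t = const (rightward).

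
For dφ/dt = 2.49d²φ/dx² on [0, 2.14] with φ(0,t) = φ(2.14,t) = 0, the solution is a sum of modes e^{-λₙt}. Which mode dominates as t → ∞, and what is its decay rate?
Eigenvalues: λₙ = 2.49n²π²/2.14².
First three modes:
  n=1: λ₁ = 2.49π²/2.14² ≈ 5.366
  n=2: λ₂ = 9.96π²/2.14² ≈ 21.465 (4× faster decay)
  n=3: λ₃ = 22.41π²/2.14² ≈ 48.296 (9× faster decay)
As t → ∞, higher modes decay exponentially faster. The n=1 mode dominates: φ ~ c₁ sin(πx/2.14) e^{-λ₁t}.
Decay rate: λ₁ = 2.49π²/2.14² ≈ 5.366.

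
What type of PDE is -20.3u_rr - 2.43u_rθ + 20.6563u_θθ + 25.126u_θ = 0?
With A = -20.3, B = -2.43, C = 20.6563, the discriminant is 1683.19646. This is a hyperbolic PDE.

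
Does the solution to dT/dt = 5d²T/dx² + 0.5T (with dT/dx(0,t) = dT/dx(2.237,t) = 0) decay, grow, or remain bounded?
T grows unboundedly. With Neumann BCs the constant mode has diffusion eigenvalue 0, so any r > 0 makes it grow like e^(0.5t); solution grows exponentially.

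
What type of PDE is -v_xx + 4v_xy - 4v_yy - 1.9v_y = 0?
With A = -1, B = 4, C = -4, the discriminant is 0. This is a parabolic PDE.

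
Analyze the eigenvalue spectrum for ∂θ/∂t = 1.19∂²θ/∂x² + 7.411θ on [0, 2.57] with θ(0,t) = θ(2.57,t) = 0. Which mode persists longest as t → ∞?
Eigenvalues: λₙ = 1.19n²π²/2.57² - 7.411.
First three modes:
  n=1: λ₁ = 1.19π²/2.57² - 7.411 ≈ -5.633
  n=2: λ₂ = 4.76π²/2.57² - 7.411 ≈ -0.298
  n=3: λ₃ = 10.71π²/2.57² - 7.411 ≈ 8.593
Since 1.19π²/2.57² ≈ 1.778 < 7.411, λ₁ < 0.
The n=1 mode grows fastest (−λₙ is largest for n=1) → dominates.
Asymptotic: θ ~ c₁ sin(πx/2.57) e^{5.633t} (exponential growth at rate −λ₁ ≈ 5.633).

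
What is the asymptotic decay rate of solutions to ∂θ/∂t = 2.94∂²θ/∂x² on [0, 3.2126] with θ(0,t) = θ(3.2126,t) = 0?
Eigenvalues: λₙ = 2.94n²π²/3.2126².
First three modes:
  n=1: λ₁ = 2.94π²/3.2126² ≈ 2.811
  n=2: λ₂ = 11.76π²/3.2126² ≈ 11.246 (4× faster decay)
  n=3: λ₃ = 26.46π²/3.2126² ≈ 25.303 (9× faster decay)
As t → ∞, higher modes decay exponentially faster. The n=1 mode dominates: θ ~ c₁ sin(πx/3.2126) e^{-λ₁t}.
Decay rate: λ₁ = 2.94π²/3.2126² ≈ 2.811.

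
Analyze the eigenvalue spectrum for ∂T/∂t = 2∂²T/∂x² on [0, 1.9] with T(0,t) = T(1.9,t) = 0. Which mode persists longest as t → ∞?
Eigenvalues: λₙ = 2n²π²/1.9².
First three modes:
  n=1: λ₁ = 2π²/1.9² ≈ 5.468
  n=2: λ₂ = 8π²/1.9² ≈ 21.872 (4× faster decay)
  n=3: λ₃ = 18π²/1.9² ≈ 49.211 (9× faster decay)
As t → ∞, higher modes decay exponentially faster. The n=1 mode dominates: T ~ c₁ sin(πx/1.9) e^{-λ₁t}.
Decay rate: λ₁ = 2π²/1.9² ≈ 5.468.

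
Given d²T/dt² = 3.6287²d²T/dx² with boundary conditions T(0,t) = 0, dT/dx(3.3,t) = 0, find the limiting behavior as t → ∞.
T oscillates (no decay). Energy is conserved; the solution oscillates indefinitely as standing waves.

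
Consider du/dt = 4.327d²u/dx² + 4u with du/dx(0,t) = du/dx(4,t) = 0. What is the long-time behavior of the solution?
As t → ∞, u grows unboundedly. With Neumann BCs the constant mode has diffusion eigenvalue 0, so any r > 0 makes it grow like e^(4t); solution grows exponentially.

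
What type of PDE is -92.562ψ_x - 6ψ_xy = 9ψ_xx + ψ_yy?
Rewriting in standard form: -9ψ_xx - 6ψ_xy - ψ_yy - 92.562ψ_x = 0. With A = -9, B = -6, C = -1, the discriminant is 0. This is a parabolic PDE.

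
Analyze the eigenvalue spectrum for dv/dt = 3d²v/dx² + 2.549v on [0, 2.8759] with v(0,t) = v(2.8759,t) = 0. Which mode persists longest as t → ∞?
Eigenvalues: λₙ = 3n²π²/2.8759² - 2.549.
First three modes:
  n=1: λ₁ = 3π²/2.8759² - 2.549 ≈ 1.031
  n=2: λ₂ = 12π²/2.8759² - 2.549 ≈ 11.771
  n=3: λ₃ = 27π²/2.8759² - 2.549 ≈ 29.67
Since 3π²/2.8759² ≈ 3.58 > 2.549, all λₙ > 0.
The n=1 mode decays slowest → dominates as t → ∞.
Asymptotic: v ~ c₁ sin(πx/2.8759) e^{-λ₁t} with decay rate λ₁ ≈ 1.031.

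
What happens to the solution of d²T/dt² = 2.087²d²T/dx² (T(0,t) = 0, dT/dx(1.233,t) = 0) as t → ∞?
T oscillates (no decay). Energy is conserved; the solution oscillates indefinitely as standing waves.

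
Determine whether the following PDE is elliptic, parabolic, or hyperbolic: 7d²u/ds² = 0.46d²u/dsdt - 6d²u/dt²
Rewriting in standard form: 7d²u/ds² - 0.46d²u/dsdt + 6d²u/dt² = 0. Coefficients: A = 7, B = -0.46, C = 6. B² - 4AC = -167.7884, which is negative, so the equation is elliptic.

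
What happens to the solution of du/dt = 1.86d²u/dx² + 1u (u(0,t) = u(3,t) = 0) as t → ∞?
u → 0. Diffusion dominates reaction (r=1 < κπ²/L²≈2.04); solution decays.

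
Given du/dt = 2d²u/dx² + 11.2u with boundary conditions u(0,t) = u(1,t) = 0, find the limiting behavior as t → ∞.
u → 0. Diffusion dominates reaction (r=11.2 < κπ²/L²≈19.74); solution decays.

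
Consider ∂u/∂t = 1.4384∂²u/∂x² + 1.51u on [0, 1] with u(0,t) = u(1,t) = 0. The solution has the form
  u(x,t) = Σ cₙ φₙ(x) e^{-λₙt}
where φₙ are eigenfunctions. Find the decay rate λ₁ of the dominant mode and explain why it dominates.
Eigenvalues: λₙ = 1.4384n²π²/1² - 1.51.
First three modes:
  n=1: λ₁ = 1.4384π² - 1.51 ≈ 12.686
  n=2: λ₂ = 5.7536π² - 1.51 ≈ 55.276
  n=3: λ₃ = 12.9456π² - 1.51 ≈ 126.258
Since 1.4384π² ≈ 14.196 > 1.51, all λₙ > 0.
The n=1 mode decays slowest → dominates as t → ∞.
Asymptotic: u ~ c₁ sin(πx/1) e^{-λ₁t} with decay rate λ₁ ≈ 12.686.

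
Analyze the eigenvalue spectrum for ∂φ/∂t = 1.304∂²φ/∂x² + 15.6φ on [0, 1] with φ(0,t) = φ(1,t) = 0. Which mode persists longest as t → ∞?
Eigenvalues: λₙ = 1.304n²π²/1² - 15.6.
First three modes:
  n=1: λ₁ = 1.304π² - 15.6 ≈ -2.73
  n=2: λ₂ = 5.216π² - 15.6 ≈ 35.88
  n=3: λ₃ = 11.736π² - 15.6 ≈ 100.23
Since 1.304π² ≈ 12.87 < 15.6, λ₁ < 0.
The n=1 mode grows fastest (−λₙ is largest for n=1) → dominates.
Asymptotic: φ ~ c₁ sin(πx/1) e^{2.73t} (exponential growth at rate −λ₁ ≈ 2.73).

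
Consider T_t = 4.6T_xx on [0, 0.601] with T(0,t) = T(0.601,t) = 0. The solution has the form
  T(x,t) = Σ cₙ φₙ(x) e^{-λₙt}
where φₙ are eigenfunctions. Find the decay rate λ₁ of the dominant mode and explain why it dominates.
Eigenvalues: λₙ = 4.6n²π²/0.601².
First three modes:
  n=1: λ₁ = 4.6π²/0.601² ≈ 125.692
  n=2: λ₂ = 18.4π²/0.601² ≈ 502.769 (4× faster decay)
  n=3: λ₃ = 41.4π²/0.601² ≈ 1131.231 (9× faster decay)
As t → ∞, higher modes decay exponentially faster. The n=1 mode dominates: T ~ c₁ sin(πx/0.601) e^{-λ₁t}.
Decay rate: λ₁ = 4.6π²/0.601² ≈ 125.692.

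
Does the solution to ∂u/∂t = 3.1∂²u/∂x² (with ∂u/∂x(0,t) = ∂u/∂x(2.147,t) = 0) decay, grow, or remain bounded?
u → constant (steady state). Heat is conserved (no flux at boundaries); solution approaches the spatial average.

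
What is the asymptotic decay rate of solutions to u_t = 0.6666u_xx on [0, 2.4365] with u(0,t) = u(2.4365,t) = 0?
Eigenvalues: λₙ = 0.6666n²π²/2.4365².
First three modes:
  n=1: λ₁ = 0.6666π²/2.4365² ≈ 1.108
  n=2: λ₂ = 2.6664π²/2.4365² ≈ 4.433 (4× faster decay)
  n=3: λ₃ = 5.9994π²/2.4365² ≈ 9.974 (9× faster decay)
As t → ∞, higher modes decay exponentially faster. The n=1 mode dominates: u ~ c₁ sin(πx/2.4365) e^{-λ₁t}.
Decay rate: λ₁ = 0.6666π²/2.4365² ≈ 1.108.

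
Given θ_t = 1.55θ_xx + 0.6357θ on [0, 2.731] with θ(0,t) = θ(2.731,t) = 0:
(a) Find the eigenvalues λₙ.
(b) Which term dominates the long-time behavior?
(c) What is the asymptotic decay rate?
Eigenvalues: λₙ = 1.55n²π²/2.731² - 0.6357.
First three modes:
  n=1: λ₁ = 1.55π²/2.731² - 0.6357 ≈ 1.415
  n=2: λ₂ = 6.2π²/2.731² - 0.6357 ≈ 7.569
  n=3: λ₃ = 13.95π²/2.731² - 0.6357 ≈ 17.824
Since 1.55π²/2.731² ≈ 2.051 > 0.6357, all λₙ > 0.
The n=1 mode decays slowest → dominates as t → ∞.
Asymptotic: θ ~ c₁ sin(πx/2.731) e^{-λ₁t} with decay rate λ₁ ≈ 1.415.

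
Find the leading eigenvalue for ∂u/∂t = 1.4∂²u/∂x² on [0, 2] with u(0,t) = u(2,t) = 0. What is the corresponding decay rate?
Eigenvalues: λₙ = 1.4n²π²/2².
First three modes:
  n=1: λ₁ = 1.4π²/2² ≈ 3.454
  n=2: λ₂ = 5.6π²/2² ≈ 13.817 (4× faster decay)
  n=3: λ₃ = 12.6π²/2² ≈ 31.089 (9× faster decay)
As t → ∞, higher modes decay exponentially faster. The n=1 mode dominates: u ~ c₁ sin(πx/2) e^{-λ₁t}.
Decay rate: λ₁ = 1.4π²/2² ≈ 3.454.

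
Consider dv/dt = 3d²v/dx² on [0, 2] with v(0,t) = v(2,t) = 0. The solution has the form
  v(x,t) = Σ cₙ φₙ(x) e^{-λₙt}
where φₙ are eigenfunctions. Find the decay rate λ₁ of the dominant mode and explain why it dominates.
Eigenvalues: λₙ = 3n²π²/2².
First three modes:
  n=1: λ₁ = 3π²/2² ≈ 7.402
  n=2: λ₂ = 12π²/2² ≈ 29.609 (4× faster decay)
  n=3: λ₃ = 27π²/2² ≈ 66.62 (9× faster decay)
As t → ∞, higher modes decay exponentially faster. The n=1 mode dominates: v ~ c₁ sin(πx/2) e^{-λ₁t}.
Decay rate: λ₁ = 3π²/2² ≈ 7.402.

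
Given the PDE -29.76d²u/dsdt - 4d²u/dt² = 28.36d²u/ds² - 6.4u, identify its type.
Rewriting in standard form: -28.36d²u/ds² - 29.76d²u/dsdt - 4d²u/dt² + 6.4u = 0. The second-order coefficients are A = -28.36, B = -29.76, C = -4. Since B² - 4AC = 431.8976 > 0, this is a hyperbolic PDE.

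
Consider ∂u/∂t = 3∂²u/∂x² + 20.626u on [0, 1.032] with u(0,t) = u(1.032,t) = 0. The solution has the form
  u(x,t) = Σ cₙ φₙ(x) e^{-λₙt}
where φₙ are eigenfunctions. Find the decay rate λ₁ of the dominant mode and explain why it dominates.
Eigenvalues: λₙ = 3n²π²/1.032² - 20.626.
First three modes:
  n=1: λ₁ = 3π²/1.032² - 20.626 ≈ 7.175
  n=2: λ₂ = 12π²/1.032² - 20.626 ≈ 90.578
  n=3: λ₃ = 27π²/1.032² - 20.626 ≈ 229.584
Since 3π²/1.032² ≈ 27.801 > 20.626, all λₙ > 0.
The n=1 mode decays slowest → dominates as t → ∞.
Asymptotic: u ~ c₁ sin(πx/1.032) e^{-λ₁t} with decay rate λ₁ ≈ 7.175.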